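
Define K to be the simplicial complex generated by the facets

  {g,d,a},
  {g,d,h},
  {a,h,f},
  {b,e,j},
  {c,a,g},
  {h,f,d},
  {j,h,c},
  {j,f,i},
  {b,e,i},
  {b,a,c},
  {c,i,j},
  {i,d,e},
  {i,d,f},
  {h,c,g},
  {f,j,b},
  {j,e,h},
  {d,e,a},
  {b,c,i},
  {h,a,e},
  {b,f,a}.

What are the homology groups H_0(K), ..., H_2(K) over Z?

H_0 ≅ Z,  H_1 ≅ Z ⊕ Z/2Z,  H_2 = 0.

Take the total order a < b < c < d < e < f < g < h < i < j on the vertex set. Then K (dimension 2) consists of the simplices:

  0-simplices (10): a, b, c, d, e, f, g, h, i, j
  1-simplices (30): ab, ac, ad, ae, af, ag, ah, bc, be, bf, bi, bj, cg, ch, ci, cj, de, df, dg, dh, di, eh, ei, ej, fh, fi, fj, gh, hj, ij
  2-simplices (20): abc, abf, acg, ade, adg, aeh, afh, bci, bei, bej, bfj, cgh, chj, cij, dei, dfh, dfi, dgh, ehj, fij

so the chain groups are C_0 ≅ Z^10, C_1 ≅ Z^30, C_2 ≅ Z^20.

The boundary map ∂_1: C_1 → C_0 sends each edge [p,q] (with p < q) to q − p.
The 10×30 boundary matrix has rank 9 and Smith normal form diag(1,1,1,1,1,1,1,1,1).

∂_2: C_2 → C_1 acts by ∂[p,q,r] = [q,r] − [p,r] + [p,q]. For instance
  ∂fij = ij − fj + fi,
  ∂adg = dg − ag + ad.
The resulting 30×20 matrix has rank 20, and its Smith normal form has invariant factors (1,1,1,1,1,1,1,1,1,1,1,1,1,1,1,1,1,1,1,2).

Reading off H_k = ker ∂_k / im ∂_{k+1}:

  H_0: rank C_0 − rank ∂_1 = 10 − 9 = 1, and the invariant factors of ∂_1 are all 1, so H_0 ≅ Z.
  H_1: rank ker ∂_1 − rank ∂_2 = (30 − 9) − 20 = 1, and ∂_2 has invariant factor 2 > 1, so H_1 ≅ Z ⊕ Z/2Z.
  H_2: rank ker ∂_2 − rank ∂_3 = (20 − 20) − 0 = 0, and there is no ∂_3, so H_2 ≅ 0.

As a check, the Euler characteristic is 10 − 30 + 20 = 0, which agrees with 1 − 1 + 0 = 0.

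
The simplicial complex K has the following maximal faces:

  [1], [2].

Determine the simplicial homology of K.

We work with the vertex ordering 1 < 2. The simplices of K, each written with vertices in increasing order, are:

  0-simplices (2): [1], [2]

Hence C_0 ≅ Z^2.

Now H_k = ker ∂_k / im ∂_{k+1}, so:

  H_0: rank C_0 − rank ∂_1 = 2 − 0 = 2, and there is no ∂_1, so H_0 = Z^2.

(K is a triangulation of a set of 2 points.)

H_0 = Z^2.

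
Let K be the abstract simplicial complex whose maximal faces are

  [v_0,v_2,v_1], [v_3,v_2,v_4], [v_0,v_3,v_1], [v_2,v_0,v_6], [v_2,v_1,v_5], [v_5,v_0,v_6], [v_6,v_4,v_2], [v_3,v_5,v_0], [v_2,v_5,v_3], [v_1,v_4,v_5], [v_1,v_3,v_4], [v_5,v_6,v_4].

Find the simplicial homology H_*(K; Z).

Fix the vertex order v_0 < v_1 < v_2 < v_3 < v_4 < v_5 < v_6 and write every simplex with vertices in increasing order. Then dim K = 2 and the simplices of K are:

  0-simplices (7): [v_0], [v_1], [v_2], [v_3], [v_4], [v_5], [v_6]
  1-simplices (18): (18 of them)
  2-simplices (12): (12 of them)

Hence C_0 ≅ Z^7, C_1 ≅ Z^18, C_2 ≅ Z^12.

The boundary map ∂_1: C_1 → C_0 is given by ∂[p,q] = [q] − [p]. For instance
  ∂[v_2,v_6] = [v_6] − [v_2].
The resulting 7×18 matrix has rank 6, and its Smith normal form has invariant factors (1,1,1,1,1,1).

Boundary ∂_2: C_2 → C_1 acts by ∂[p,q,r] = [q,r] − [p,r] + [p,q]. For instance
  ∂[v_2,v_3,v_4] = [v_3,v_4] − [v_2,v_4] + [v_2,v_3],
  ∂[v_0,v_1,v_3] = [v_1,v_3] − [v_0,v_3] + [v_0,v_1].
The resulting 18×12 matrix has rank 12, and its Smith normal form has invariant factors (1,1,1,1,1,1,1,1,1,1,1,2).

Reading off H_k = ker ∂_k / im ∂_{k+1}:

  H_0: rank C_0 − rank ∂_1 = 7 − 6 = 1, and the invariant factors of ∂_1 are all 1, so H_0 = Z.
  H_1: rank ker ∂_1 − rank ∂_2 = (18 − 6) − 12 = 0, and ∂_2 has invariant factor 2 > 1, so H_1 = Z/2.
  H_2: rank ker ∂_2 − rank ∂_3 = (12 − 12) − 0 = 0, and there is no ∂_3, so H_2 = 0.

(K is a triangulation of the real projective plane RP^2.)

H_0 ≅ Z,  H_1 ≅ Z/2,  H_2 = 0.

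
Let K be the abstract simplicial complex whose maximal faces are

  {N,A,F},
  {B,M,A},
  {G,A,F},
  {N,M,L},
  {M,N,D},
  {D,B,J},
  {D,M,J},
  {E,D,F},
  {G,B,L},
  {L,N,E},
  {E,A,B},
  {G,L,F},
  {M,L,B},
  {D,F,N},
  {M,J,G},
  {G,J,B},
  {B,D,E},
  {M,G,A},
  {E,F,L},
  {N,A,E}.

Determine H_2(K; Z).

We work with the vertex ordering A < B < D < E < F < G < J < L < M < N. The simplices of K, each written with vertices in increasing order, are:

  0-simplices (10): A, B, D, E, F, G, J, L, M, N
  1-simplices (30): AB, AE, AF, AG, AM, AN, BD, BE, BG, BJ, BL, BM, DE, DF, DJ, DM, DN, EF, EL, EN, FG, FL, FN, GJ, GL, GM, JM, LM, LN, MN
  2-simplices (20): ABE, ABM, AEN, AFG, AFN, AGM, BDE, BDJ, BGJ, BGL, BLM, DEF, DFN, DJM, DMN, EFL, ELN, FGL, GJM, LMN

giving chain groups C_0 ≅ Z^10, C_1 ≅ Z^30, C_2 ≅ Z^20.

Boundary ∂_1: C_1 → C_0 is given by ∂[p,q] = [q] − [p]. For instance
  ∂BL = L − B.
As a 10×30 matrix over Z this has rank 9, with invariant factors (1,1,1,1,1,1,1,1,1).

∂_2: C_2 → C_1 sends each 2-simplex [p,q,r] to [q,r] − [p,r] + [p,q]. For instance
  ∂AEN = EN − AN + AE,
  ∂DEF = EF − DF + DE.
As a 30×20 matrix over Z this has rank 20, with invariant factors (1,1,1,1,1,1,1,1,1,1,1,1,1,1,1,1,1,1,1,2).

Now H_k = ker ∂_k / im ∂_{k+1}, so:

  H_2: rank ker ∂_2 − rank ∂_3 = (20 − 20) − 0 = 0, and there is no ∂_3, so H_2 ≅ 0.

H_2 = 0.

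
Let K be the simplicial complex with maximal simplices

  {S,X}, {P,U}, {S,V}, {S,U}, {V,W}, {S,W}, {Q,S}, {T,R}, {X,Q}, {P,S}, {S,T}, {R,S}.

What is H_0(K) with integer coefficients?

Take the total order P < Q < R < S < T < U < V < W < X on the vertex set. Then K (dimension 1) consists of the simplices:

  0-simplices (9): P, Q, R, S, T, U, V, W, X
  1-simplices (12): PS, PU, QS, QX, RS, RT, ST, SU, SV, SW, SX, VW

giving chain groups C_0 ≅ Z^9, C_1 ≅ Z^12.

∂_1: C_1 → C_0 maps an edge to its endpoints' difference, ∂[p,q] = q − p.
The 9×12 boundary matrix has rank 8 and Smith normal form diag(1,1,1,1,1,1,1,1).

From H_k ≅ ker(∂_k) / im(∂_{k+1}) we obtain:

  H_0: rank C_0 − rank ∂_1 = 9 − 8 = 1, and the invariant factors of ∂_1 are all 1, so H_0 ≅ Z.

H_0 ≅ Z.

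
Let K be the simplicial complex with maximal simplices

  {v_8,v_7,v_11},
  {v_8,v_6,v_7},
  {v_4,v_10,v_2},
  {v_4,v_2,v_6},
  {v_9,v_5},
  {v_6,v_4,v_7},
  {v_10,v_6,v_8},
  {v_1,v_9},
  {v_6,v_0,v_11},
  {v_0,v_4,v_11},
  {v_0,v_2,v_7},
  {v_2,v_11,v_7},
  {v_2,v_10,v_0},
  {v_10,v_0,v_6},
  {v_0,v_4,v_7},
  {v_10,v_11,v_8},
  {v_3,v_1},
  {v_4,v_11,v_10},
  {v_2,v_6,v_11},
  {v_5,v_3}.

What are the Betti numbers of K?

b_0 = 2, b_1 = 3, b_2 = 1.

K has 12 vertices, 28 edges, 16 triangles.
rank ∂_0 = 0, rank ∂_1 = 10 ⇒ b_0 = 12 − 0 − 10 = 2; all invariant factors of ∂_1 are 1 so no torsion. So H_0 = Z^2.
rank ∂_1 = 10, rank ∂_2 = 15 ⇒ b_1 = 28 − 10 − 15 = 3; all invariant factors of ∂_2 are 1 so no torsion. So H_1 = Z^3.
rank ∂_2 = 15, rank ∂_3 = 0 ⇒ b_2 = 16 − 15 − 0 = 1. So H_2 = Z.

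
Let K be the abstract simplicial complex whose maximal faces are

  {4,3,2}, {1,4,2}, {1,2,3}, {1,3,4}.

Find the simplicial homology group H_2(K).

H_2 ≅ Z.

Fix the vertex order 1 < 2 < 3 < 4 and write every simplex with vertices in increasing order. Then dim K = 2 and the simplices of K are:

  0-simplices (4): [1], [2], [3], [4]
  1-simplices (6): [1,2], [1,3], [1,4], [2,3], [2,4], [3,4]
  2-simplices (4): [1,2,3], [1,2,4], [1,3,4], [2,3,4]

so the chain groups are C_0 ≅ Z^4, C_1 ≅ Z^6, C_2 ≅ Z^4.

∂_1: C_1 → C_0 maps an edge to its endpoints' difference, ∂[p,q] = q − p. For instance
  ∂[1,4] = [4] − [1].
The resulting 4×6 matrix has rank 3, and its Smith normal form has invariant factors (1,1,1).

∂_2: C_2 → C_1 maps a triangle to the signed sum of its edges. For instance
  ∂[1,3,4] = [3,4] − [1,4] + [1,3],
  ∂[2,3,4] = [3,4] − [2,4] + [2,3].
The 6×4 boundary matrix has rank 3 and Smith normal form diag(1,1,1).

Computing H_k = (kernel of ∂_k) / (image of ∂_{k+1}):

  H_2: rank ker ∂_2 − rank ∂_3 = (4 − 3) − 0 = 1, and there is no ∂_3, so H_2 = Z.

(K is a triangulation of the 2-sphere S^2.)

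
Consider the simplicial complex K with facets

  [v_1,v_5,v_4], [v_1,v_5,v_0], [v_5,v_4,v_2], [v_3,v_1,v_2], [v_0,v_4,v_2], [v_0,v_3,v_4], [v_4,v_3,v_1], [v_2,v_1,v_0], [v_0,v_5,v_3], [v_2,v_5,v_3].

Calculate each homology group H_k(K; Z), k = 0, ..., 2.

H_0 ≅ Z,  H_1 ≅ Z/2Z,  H_2 = 0.

Take the total order v_0 < v_1 < v_2 < v_3 < v_4 < v_5 on the vertex set. Then K (dimension 2) consists of the simplices:

  0-simplices (6): [v_0], [v_1], [v_2], [v_3], [v_4], [v_5]
  1-simplices (15): (15 of them)
  2-simplices (10): [v_0,v_1,v_2], [v_0,v_1,v_5], [v_0,v_2,v_4], [v_0,v_3,v_4], [v_0,v_3,v_5], [v_1,v_2,v_3], [v_1,v_3,v_4], [v_1,v_4,v_5], [v_2,v_3,v_5], [v_2,v_4,v_5]

so the chain groups are C_0 ≅ Z^6, C_1 ≅ Z^15, C_2 ≅ Z^10.

Boundary ∂_1: C_1 → C_0 maps an edge to its endpoints' difference, ∂[p,q] = q − p. For instance
  ∂[v_1,v_5] = [v_5] − [v_1].
The 6×15 boundary matrix has rank 5 and Smith normal form diag(1,1,1,1,1).

∂_2: C_2 → C_1 acts by ∂[p,q,r] = [q,r] − [p,r] + [p,q]. For instance
  ∂[v_0,v_1,v_2] = [v_1,v_2] − [v_0,v_2] + [v_0,v_1],
  ∂[v_0,v_3,v_5] = [v_3,v_5] − [v_0,v_5] + [v_0,v_3].
The 15×10 boundary matrix has rank 10 and Smith normal form diag(1,1,1,1,1,1,1,1,1,2).

From H_k ≅ ker(∂_k) / im(∂_{k+1}) we obtain:

  H_0: rank C_0 − rank ∂_1 = 6 − 5 = 1, and the invariant factors of ∂_1 are all 1, so H_0 = Z.
  H_1: rank ker ∂_1 − rank ∂_2 = (15 − 5) − 10 = 0, and ∂_2 has invariant factor 2 > 1, so H_1 = Z/2Z.
  H_2: rank ker ∂_2 − rank ∂_3 = (10 − 10) − 0 = 0, and there is no ∂_3, so H_2 = 0.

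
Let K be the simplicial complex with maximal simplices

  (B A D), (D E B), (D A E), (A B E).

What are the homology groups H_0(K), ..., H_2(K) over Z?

We work with the vertex ordering A < B < D < E. The simplices of K, each written with vertices in increasing order, are:

  0-simplices (4): A, B, D, E
  1-simplices (6): AB, AD, AE, BD, BE, DE
  2-simplices (4): ABD, ABE, ADE, BDE

giving chain groups C_0 ≅ Z^4, C_1 ≅ Z^6, C_2 ≅ Z^4.

The boundary map ∂_1: C_1 → C_0 is given by ∂[p,q] = [q] − [p].
This gives a 4×6 integer matrix of rank 3; reducing to Smith normal form yields diagonal entries (1,1,1).

The boundary map ∂_2: C_2 → C_1 maps a triangle to the signed sum of its edges. For instance
  ∂ABE = BE − AE + AB,
  ∂ABD = BD − AD + AB.
The 6×4 boundary matrix has rank 3 and Smith normal form diag(1,1,1).

Now H_k = ker ∂_k / im ∂_{k+1}, so:

  H_0: rank C_0 − rank ∂_1 = 4 − 3 = 1, and the invariant factors of ∂_1 are all 1, so H_0 = Z.
  H_1: rank ker ∂_1 − rank ∂_2 = (6 − 3) − 3 = 0, and the invariant factors of ∂_2 are all 1, so H_1 = 0.
  H_2: rank ker ∂_2 − rank ∂_3 = (4 − 3) − 0 = 1, and there is no ∂_3, so H_2 = Z.

H_0 ≅ Z,  H_1 = 0,  H_2 ≅ Z.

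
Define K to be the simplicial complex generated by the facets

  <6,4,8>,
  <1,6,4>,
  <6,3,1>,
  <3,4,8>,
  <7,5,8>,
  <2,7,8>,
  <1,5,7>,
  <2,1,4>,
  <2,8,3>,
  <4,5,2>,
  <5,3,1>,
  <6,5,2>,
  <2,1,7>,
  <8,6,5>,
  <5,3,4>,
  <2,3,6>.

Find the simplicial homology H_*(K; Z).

H_0 ≅ Z,  H_1 ≅ Z^2,  H_2 ≅ Z.

Order the vertices as 1 < 2 < 3 < 4 < 5 < 6 < 7 < 8. Listing each simplex with vertices in this order, K has dimension 2 with simplices:

  0-simplices (8): [1], [2], [3], [4], [5], [6], [7], [8]
  1-simplices (24): (24 of them)
  2-simplices (16): [1,2,4], [1,2,7], [1,3,5], [1,3,6], [1,4,6], [1,5,7], [2,3,6], [2,3,8], [2,4,5], [2,5,6], [2,7,8], [3,4,5], [3,4,8], [4,6,8], [5,6,8], [5,7,8]

giving chain groups C_0 ≅ Z^8, C_1 ≅ Z^24, C_2 ≅ Z^16.

Boundary ∂_1: C_1 → C_0 sends each edge [p,q] (with p < q) to q − p. For instance
  ∂[1,7] = [7] − [1].
The 8×24 boundary matrix has rank 7 and Smith normal form diag(1,1,1,1,1,1,1).

The boundary map ∂_2: C_2 → C_1 sends each 2-simplex [p,q,r] to [q,r] − [p,r] + [p,q]. For instance
  ∂[2,5,6] = [5,6] − [2,6] + [2,5],
  ∂[3,4,5] = [4,5] − [3,5] + [3,4].
As a 24×16 matrix over Z this has rank 15, with invariant factors (1,1,1,1,1,1,1,1,1,1,1,1,1,1,1).

Computing H_k = (kernel of ∂_k) / (image of ∂_{k+1}):

  H_0: rank C_0 − rank ∂_1 = 8 − 7 = 1, and the invariant factors of ∂_1 are all 1, so H_0 = Z.
  H_1: rank ker ∂_1 − rank ∂_2 = (24 − 7) − 15 = 2, and the invariant factors of ∂_2 are all 1, so H_1 = Z^2.
  H_2: rank ker ∂_2 − rank ∂_3 = (16 − 15) − 0 = 1, and there is no ∂_3, so H_2 = Z.

As a check, the Euler characteristic is 8 − 24 + 16 = 0, which agrees with 1 − 2 + 1 = 0.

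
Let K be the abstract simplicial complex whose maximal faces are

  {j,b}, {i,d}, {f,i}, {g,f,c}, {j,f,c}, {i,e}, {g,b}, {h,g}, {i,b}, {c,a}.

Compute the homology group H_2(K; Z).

H_2 = 0.

Take the total order a < b < c < d < e < f < g < h < i < j on the vertex set. Then K (dimension 2) consists of the simplices:

  0-simplices (10): a, b, c, d, e, f, g, h, i, j
  1-simplices (13): ac, bg, bi, bj, cf, cg, cj, di, ei, fg, fi, fj, gh
  2-simplices (2): cfg, cfj

so the chain groups are C_0 ≅ Z^10, C_1 ≅ Z^13, C_2 ≅ Z^2.

∂_1: C_1 → C_0 maps an edge to its endpoints' difference, ∂[p,q] = q − p. For instance
  ∂cf = f − c.
The resulting 10×13 matrix has rank 9, and its Smith normal form has invariant factors (1,1,1,1,1,1,1,1,1).

The boundary map ∂_2: C_2 → C_1 sends each 2-simplex [p,q,r] to [q,r] − [p,r] + [p,q]. For instance
  ∂cfj = fj − cj + cf,
  ∂cfg = fg − cg + cf.
This gives a 13×2 integer matrix of rank 2; reducing to Smith normal form yields diagonal entries (1,1).

Reading off H_k = ker ∂_k / im ∂_{k+1}:

  H_2: rank ker ∂_2 − rank ∂_3 = (2 − 2) − 0 = 0, and there is no ∂_3, so H_2 = 0.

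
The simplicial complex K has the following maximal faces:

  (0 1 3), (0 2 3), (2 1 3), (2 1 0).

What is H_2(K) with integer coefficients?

H_2 ≅ Z.

Order the vertices as 0 < 1 < 2 < 3. Listing each simplex with vertices in this order, K has dimension 2 with simplices:

  0-simplices (4): [0], [1], [2], [3]
  1-simplices (6): [0,1], [0,2], [0,3], [1,2], [1,3], [2,3]
  2-simplices (4): [0,1,2], [0,1,3], [0,2,3], [1,2,3]

so the chain groups are C_0 ≅ Z^4, C_1 ≅ Z^6, C_2 ≅ Z^4.

The boundary map ∂_1: C_1 → C_0 maps an edge to its endpoints' difference, ∂[p,q] = q − p. For instance
  ∂[2,3] = [3] − [2].
The 4×6 boundary matrix has rank 3 and Smith normal form diag(1,1,1).

Boundary ∂_2: C_2 → C_1 sends each 2-simplex [p,q,r] to [q,r] − [p,r] + [p,q]. For instance
  ∂[0,1,3] = [1,3] − [0,3] + [0,1],
  ∂[0,2,3] = [2,3] − [0,3] + [0,2].
As a 6×4 matrix over Z this has rank 3, with invariant factors (1,1,1).

From H_k ≅ ker(∂_k) / im(∂_{k+1}) we obtain:

  H_2: rank ker ∂_2 − rank ∂_3 = (4 − 3) − 0 = 1, and there is no ∂_3, so H_2 ≅ Z.

(K is a triangulation of the 2-sphere S^2.)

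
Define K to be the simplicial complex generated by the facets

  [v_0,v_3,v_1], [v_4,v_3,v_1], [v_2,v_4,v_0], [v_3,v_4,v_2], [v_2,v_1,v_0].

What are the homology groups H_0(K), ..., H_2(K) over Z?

Order the vertices as v_0 < v_1 < v_2 < v_3 < v_4. Listing each simplex with vertices in this order, K has dimension 2 with simplices:

  0-simplices (5): [v_0], [v_1], [v_2], [v_3], [v_4]
  1-simplices (10): [v_0,v_1], [v_0,v_2], [v_0,v_3], [v_0,v_4], [v_1,v_2], [v_1,v_3], [v_1,v_4], [v_2,v_3], [v_2,v_4], [v_3,v_4]
  2-simplices (5): [v_0,v_1,v_2], [v_0,v_1,v_3], [v_0,v_2,v_4], [v_1,v_3,v_4], [v_2,v_3,v_4]

Hence C_0 ≅ Z^5, C_1 ≅ Z^10, C_2 ≅ Z^5.

∂_1: C_1 → C_0 sends each edge [p,q] (with p < q) to q − p.
This gives a 5×10 integer matrix of rank 4; reducing to Smith normal form yields diagonal entries (1,1,1,1).

Boundary ∂_2: C_2 → C_1 sends each 2-simplex [p,q,r] to [q,r] − [p,r] + [p,q]. For instance
  ∂[v_0,v_2,v_4] = [v_2,v_4] − [v_0,v_4] + [v_0,v_2],
  ∂[v_0,v_1,v_2] = [v_1,v_2] − [v_0,v_2] + [v_0,v_1].
The resulting 10×5 matrix has rank 5, and its Smith normal form has invariant factors (1,1,1,1,1).

Now H_k = ker ∂_k / im ∂_{k+1}, so:

  H_0: rank C_0 − rank ∂_1 = 5 − 4 = 1, and the invariant factors of ∂_1 are all 1, so H_0 ≅ Z.
  H_1: rank ker ∂_1 − rank ∂_2 = (10 − 4) − 5 = 1, and the invariant factors of ∂_2 are all 1, so H_1 ≅ Z.
  H_2: rank ker ∂_2 − rank ∂_3 = (5 − 5) − 0 = 0, and there is no ∂_3, so H_2 ≅ 0.

H_0 ≅ Z,  H_1 ≅ Z,  H_2 = 0.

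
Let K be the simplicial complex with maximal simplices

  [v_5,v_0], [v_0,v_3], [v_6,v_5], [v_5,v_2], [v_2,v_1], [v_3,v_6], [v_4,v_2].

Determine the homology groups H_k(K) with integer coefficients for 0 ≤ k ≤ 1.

Order the vertices as v_0 < v_1 < v_2 < v_3 < v_4 < v_5 < v_6. Listing each simplex with vertices in this order, K has dimension 1 with simplices:

  0-simplices (7): [v_0], [v_1], [v_2], [v_3], [v_4], [v_5], [v_6]
  1-simplices (7): [v_0,v_3], [v_0,v_5], [v_1,v_2], [v_2,v_4], [v_2,v_5], [v_3,v_6], [v_5,v_6]

Hence C_0 ≅ Z^7, C_1 ≅ Z^7.

Boundary ∂_1: C_1 → C_0 is given by ∂[p,q] = [q] − [p].
The 7×7 boundary matrix has rank 6 and Smith normal form diag(1,1,1,1,1,1).

Computing H_k = (kernel of ∂_k) / (image of ∂_{k+1}):

  H_0: rank C_0 − rank ∂_1 = 7 − 6 = 1, and the invariant factors of ∂_1 are all 1, so H_0 ≅ Z.
  H_1: rank ker ∂_1 − rank ∂_2 = (7 − 6) − 0 = 1, and there is no ∂_2, so H_1 ≅ Z.

As a check, the Euler characteristic is 7 − 7 = 0, which agrees with 1 − 1 = 0.

H_0 ≅ Z,  H_1 ≅ Z.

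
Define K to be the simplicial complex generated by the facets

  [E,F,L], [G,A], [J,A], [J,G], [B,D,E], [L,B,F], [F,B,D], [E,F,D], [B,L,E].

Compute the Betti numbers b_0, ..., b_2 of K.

Order the vertices as A < B < D < E < F < G < J < L. Listing each simplex with vertices in this order, K has dimension 2 with simplices:

  0-simplices (8): A, B, D, E, F, G, J, L
  1-simplices (12): AG, AJ, BD, BE, BF, BL, DE, DF, EF, EL, FL, GJ
  2-simplices (6): BDE, BDF, BEL, BFL, DEF, EFL

so the chain groups are C_0 ≅ Z^8, C_1 ≅ Z^12, C_2 ≅ Z^6.

The boundary map ∂_1: C_1 → C_0 maps an edge to its endpoints' difference, ∂[p,q] = q − p. For instance
  ∂AJ = J − A.
As a 8×12 matrix over Z this has rank 6, with invariant factors (1,1,1,1,1,1).

The boundary map ∂_2: C_2 → C_1 acts by ∂[p,q,r] = [q,r] − [p,r] + [p,q]. For instance
  ∂DEF = EF − DF + DE,
  ∂BDE = DE − BE + BD.
The resulting 12×6 matrix has rank 5, and its Smith normal form has invariant factors (1,1,1,1,1).

From H_k ≅ ker(∂_k) / im(∂_{k+1}) we obtain:

  H_0: rank C_0 − rank ∂_1 = 8 − 6 = 2, and the invariant factors of ∂_1 are all 1, so H_0 = Z^2.
  H_1: rank ker ∂_1 − rank ∂_2 = (12 − 6) − 5 = 1, and the invariant factors of ∂_2 are all 1, so H_1 = Z.
  H_2: rank ker ∂_2 − rank ∂_3 = (6 − 5) − 0 = 1, and there is no ∂_3, so H_2 = Z.

As a check, the Euler characteristic is 8 − 12 + 6 = 2, which agrees with 2 − 1 + 1 = 2.
(K is a triangulation of the disjoint union of the 2-sphere S^2 and the circle S^1.)

Hence the Betti numbers are b_0 = 2, b_1 = 1, b_2 = 1.

b_0 = 2, b_1 = 1, b_2 = 1.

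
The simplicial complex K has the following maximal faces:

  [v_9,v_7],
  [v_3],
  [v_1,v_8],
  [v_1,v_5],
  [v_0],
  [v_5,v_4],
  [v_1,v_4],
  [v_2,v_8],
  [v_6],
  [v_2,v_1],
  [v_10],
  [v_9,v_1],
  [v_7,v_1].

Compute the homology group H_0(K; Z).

H_0 = Z^5.

Take the total order v_0 < v_1 < v_2 < v_3 < v_4 < v_5 < v_6 < v_7 < v_8 < v_9 < v_10 on the vertex set. Then K (dimension 1) consists of the simplices:

  0-simplices (11): [v_0], [v_1], [v_2], [v_3], [v_4], [v_5], [v_6], [v_7], [v_8], [v_9], [v_10]
  1-simplices (9): [v_1,v_2], [v_1,v_4], [v_1,v_5], [v_1,v_7], [v_1,v_8], [v_1,v_9], [v_2,v_8], [v_4,v_5], [v_7,v_9]

so the chain groups are C_0 ≅ Z^11, C_1 ≅ Z^9.

∂_1: C_1 → C_0 sends each edge [p,q] (with p < q) to q − p.
The 11×9 boundary matrix has rank 6 and Smith normal form diag(1,1,1,1,1,1).

Now H_k = ker ∂_k / im ∂_{k+1}, so:

  H_0: rank C_0 − rank ∂_1 = 11 − 6 = 5, and the invariant factors of ∂_1 are all 1, so H_0 ≅ Z^5.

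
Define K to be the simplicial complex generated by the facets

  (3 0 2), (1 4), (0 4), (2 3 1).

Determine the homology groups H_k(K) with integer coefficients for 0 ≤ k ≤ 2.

H_0 = Z,  H_1 = Z,  H_2 = 0.

Fix the vertex order 0 < 1 < 2 < 3 < 4 and write every simplex with vertices in increasing order. Then dim K = 2 and the simplices of K are:

  0-simplices (5): [0], [1], [2], [3], [4]
  1-simplices (7): [0,2], [0,3], [0,4], [1,2], [1,3], [1,4], [2,3]
  2-simplices (2): [0,2,3], [1,2,3]

giving chain groups C_0 ≅ Z^5, C_1 ≅ Z^7, C_2 ≅ Z^2.

The boundary map ∂_1: C_1 → C_0 sends each edge [p,q] (with p < q) to q − p.
The 5×7 boundary matrix has rank 4 and Smith normal form diag(1,1,1,1).

∂_2: C_2 → C_1 maps a triangle to the signed sum of its edges. For instance
  ∂[0,2,3] = [2,3] − [0,3] + [0,2],
  ∂[1,2,3] = [2,3] − [1,3] + [1,2].
The resulting 7×2 matrix has rank 2, and its Smith normal form has invariant factors (1,1).

Now H_k = ker ∂_k / im ∂_{k+1}, so:

  H_0: rank C_0 − rank ∂_1 = 5 − 4 = 1, and the invariant factors of ∂_1 are all 1, so H_0 ≅ Z.
  H_1: rank ker ∂_1 − rank ∂_2 = (7 − 4) − 2 = 1, and the invariant factors of ∂_2 are all 1, so H_1 ≅ Z.
  H_2: rank ker ∂_2 − rank ∂_3 = (2 − 2) − 0 = 0, and there is no ∂_3, so H_2 ≅ 0.

As a check, the Euler characteristic is 5 − 7 + 2 = 0, which agrees with 1 − 1 + 0 = 0.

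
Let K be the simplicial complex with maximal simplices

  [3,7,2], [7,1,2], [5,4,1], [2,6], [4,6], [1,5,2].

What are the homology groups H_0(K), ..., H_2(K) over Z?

H_0 = Z,  H_1 = Z,  H_2 = 0.

Order the vertices as 1 < 2 < 3 < 4 < 5 < 6 < 7. Listing each simplex with vertices in this order, K has dimension 2 with simplices:

  0-simplices (7): [1], [2], [3], [4], [5], [6], [7]
  1-simplices (11): [1,2], [1,4], [1,5], [1,7], [2,3], [2,5], [2,6], [2,7], [3,7], [4,5], [4,6]
  2-simplices (4): [1,2,5], [1,2,7], [1,4,5], [2,3,7]

so the chain groups are C_0 ≅ Z^7, C_1 ≅ Z^11, C_2 ≅ Z^4.

∂_1: C_1 → C_0 is given by ∂[p,q] = [q] − [p].
This gives a 7×11 integer matrix of rank 6; reducing to Smith normal form yields diagonal entries (1,1,1,1,1,1).

Boundary ∂_2: C_2 → C_1 acts by ∂[p,q,r] = [q,r] − [p,r] + [p,q]. For instance
  ∂[1,2,5] = [2,5] − [1,5] + [1,2],
  ∂[1,2,7] = [2,7] − [1,7] + [1,2].
As a 11×4 matrix over Z this has rank 4, with invariant factors (1,1,1,1).

Computing H_k = (kernel of ∂_k) / (image of ∂_{k+1}):

  H_0: rank C_0 − rank ∂_1 = 7 − 6 = 1, and the invariant factors of ∂_1 are all 1, so H_0 = Z.
  H_1: rank ker ∂_1 − rank ∂_2 = (11 − 6) − 4 = 1, and the invariant factors of ∂_2 are all 1, so H_1 = Z.
  H_2: rank ker ∂_2 − rank ∂_3 = (4 − 4) − 0 = 0, and there is no ∂_3, so H_2 = 0.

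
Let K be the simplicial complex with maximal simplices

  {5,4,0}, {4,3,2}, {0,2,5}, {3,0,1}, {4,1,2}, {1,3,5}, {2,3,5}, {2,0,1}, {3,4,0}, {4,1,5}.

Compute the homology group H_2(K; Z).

Take the total order 0 < 1 < 2 < 3 < 4 < 5 on the vertex set. Then K (dimension 2) consists of the simplices:

  0-simplices (6): [0], [1], [2], [3], [4], [5]
  1-simplices (15): [0,1], [0,2], [0,3], [0,4], [0,5], [1,2], [1,3], [1,4], [1,5], [2,3], [2,4], [2,5], [3,4], [3,5], [4,5]
  2-simplices (10): [0,1,2], [0,1,3], [0,2,5], [0,3,4], [0,4,5], [1,2,4], [1,3,5], [1,4,5], [2,3,4], [2,3,5]

Hence C_0 ≅ Z^6, C_1 ≅ Z^15, C_2 ≅ Z^10.

The boundary map ∂_1: C_1 → C_0 sends each edge [p,q] (with p < q) to q − p. For instance
  ∂[0,3] = [3] − [0].
The 6×15 boundary matrix has rank 5 and Smith normal form diag(1,1,1,1,1).

The boundary map ∂_2: C_2 → C_1 sends each 2-simplex [p,q,r] to [q,r] − [p,r] + [p,q]. For instance
  ∂[1,4,5] = [4,5] − [1,5] + [1,4],
  ∂[0,4,5] = [4,5] − [0,5] + [0,4].
This gives a 15×10 integer matrix of rank 10; reducing to Smith normal form yields diagonal entries (1,1,1,1,1,1,1,1,1,2).

From H_k ≅ ker(∂_k) / im(∂_{k+1}) we obtain:

  H_2: rank ker ∂_2 − rank ∂_3 = (10 − 10) − 0 = 0, and there is no ∂_3, so H_2 ≅ 0.

H_2 = 0.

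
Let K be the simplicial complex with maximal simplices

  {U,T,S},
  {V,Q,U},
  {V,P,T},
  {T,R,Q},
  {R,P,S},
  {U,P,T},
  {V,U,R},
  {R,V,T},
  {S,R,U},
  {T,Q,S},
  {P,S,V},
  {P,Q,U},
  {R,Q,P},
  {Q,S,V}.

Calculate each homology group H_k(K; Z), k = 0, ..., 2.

We work with the vertex ordering P < Q < R < S < T < U < V. The simplices of K, each written with vertices in increasing order, are:

  0-simplices (7): P, Q, R, S, T, U, V
  1-simplices (21): PQ, PR, PS, PT, PU, PV, QR, QS, QT, QU, QV, RS, RT, RU, RV, ST, SU, SV, TU, TV, UV
  2-simplices (14): PQR, PQU, PRS, PSV, PTU, PTV, QRT, QST, QSV, QUV, RSU, RTV, RUV, STU

giving chain groups C_0 ≅ Z^7, C_1 ≅ Z^21, C_2 ≅ Z^14.

∂_1: C_1 → C_0 maps an edge to its endpoints' difference, ∂[p,q] = q − p. For instance
  ∂PV = V − P.
As a 7×21 matrix over Z this has rank 6, with invariant factors (1,1,1,1,1,1).

∂_2: C_2 → C_1 maps a triangle to the signed sum of its edges. For instance
  ∂PTU = TU − PU + PT,
  ∂RUV = UV − RV + RU.
The 21×14 boundary matrix has rank 13 and Smith normal form diag(1,1,1,1,1,1,1,1,1,1,1,1,1).

From H_k ≅ ker(∂_k) / im(∂_{k+1}) we obtain:

  H_0: rank C_0 − rank ∂_1 = 7 − 6 = 1, and the invariant factors of ∂_1 are all 1, so H_0 = Z.
  H_1: rank ker ∂_1 − rank ∂_2 = (21 − 6) − 13 = 2, and the invariant factors of ∂_2 are all 1, so H_1 = Z^2.
  H_2: rank ker ∂_2 − rank ∂_3 = (14 − 13) − 0 = 1, and there is no ∂_3, so H_2 = Z.

As a check, the Euler characteristic is 7 − 21 + 14 = 0, which agrees with 1 − 2 + 1 = 0.
(K is a triangulation of the torus T^2.)

H_0 = Z,  H_1 = Z^2,  H_2 = Z.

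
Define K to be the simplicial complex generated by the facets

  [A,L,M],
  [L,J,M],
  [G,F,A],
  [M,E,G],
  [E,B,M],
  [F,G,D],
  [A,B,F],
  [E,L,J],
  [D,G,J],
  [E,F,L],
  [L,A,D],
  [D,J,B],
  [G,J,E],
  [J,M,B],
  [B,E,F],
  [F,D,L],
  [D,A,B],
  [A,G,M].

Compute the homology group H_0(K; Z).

H_0 = Z.

Fix the vertex order A < B < D < E < F < G < J < L < M and write every simplex with vertices in increasing order. Then dim K = 2 and the simplices of K are:

  0-simplices (9): A, B, D, E, F, G, J, L, M
  1-simplices (27): AB, AD, AF, AG, AL, AM, BD, BE, BF, BJ, BM, DF, DG, DJ, DL, EF, EG, EJ, EL, EM, FG, FL, GJ, GM, JL, JM, LM
  2-simplices (18): ABD, ABF, ADL, AFG, AGM, ALM, BDJ, BEF, BEM, BJM, DFG, DFL, DGJ, EFL, EGJ, EGM, EJL, JLM

giving chain groups C_0 ≅ Z^9, C_1 ≅ Z^27, C_2 ≅ Z^18.

The boundary map ∂_1: C_1 → C_0 is given by ∂[p,q] = [q] − [p]. For instance
  ∂AB = B − A.
This gives a 9×27 integer matrix of rank 8; reducing to Smith normal form yields diagonal entries (1,1,1,1,1,1,1,1).

∂_2: C_2 → C_1 sends each 2-simplex [p,q,r] to [q,r] − [p,r] + [p,q]. For instance
  ∂EJL = JL − EL + EJ,
  ∂EGM = GM − EM + EG.
As a 27×18 matrix over Z this has rank 18, with invariant factors (1,1,1,1,1,1,1,1,1,1,1,1,1,1,1,1,1,2).

Computing H_k = (kernel of ∂_k) / (image of ∂_{k+1}):

  H_0: rank C_0 − rank ∂_1 = 9 − 8 = 1, and the invariant factors of ∂_1 are all 1, so H_0 = Z.

(K is a triangulation of the Klein bottle.)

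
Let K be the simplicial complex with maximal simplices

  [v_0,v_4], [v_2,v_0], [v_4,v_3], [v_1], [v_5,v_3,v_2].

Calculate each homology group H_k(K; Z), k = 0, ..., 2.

Take the total order v_0 < v_1 < v_2 < v_3 < v_4 < v_5 on the vertex set. Then K (dimension 2) consists of the simplices:

  0-simplices (6): [v_0], [v_1], [v_2], [v_3], [v_4], [v_5]
  1-simplices (6): [v_0,v_2], [v_0,v_4], [v_2,v_3], [v_2,v_5], [v_3,v_4], [v_3,v_5]
  2-simplices (1): [v_2,v_3,v_5]

Hence C_0 ≅ Z^6, C_1 ≅ Z^6, C_2 ≅ Z^1.

The boundary map ∂_1: C_1 → C_0 maps an edge to its endpoints' difference, ∂[p,q] = q − p. For instance
  ∂[v_3,v_5] = [v_5] − [v_3].
The 6×6 boundary matrix has rank 4 and Smith normal form diag(1,1,1,1).

Boundary ∂_2: C_2 → C_1 maps a triangle to the signed sum of its edges. For instance
  ∂[v_2,v_3,v_5] = [v_3,v_5] − [v_2,v_5] + [v_2,v_3].
The 6×1 boundary matrix has rank 1 and Smith normal form diag(1).

From H_k ≅ ker(∂_k) / im(∂_{k+1}) we obtain:

  H_0: rank C_0 − rank ∂_1 = 6 − 4 = 2, and the invariant factors of ∂_1 are all 1, so H_0 = Z^2.
  H_1: rank ker ∂_1 − rank ∂_2 = (6 − 4) − 1 = 1, and the invariant factors of ∂_2 are all 1, so H_1 = Z.
  H_2: rank ker ∂_2 − rank ∂_3 = (1 − 1) − 0 = 0, and there is no ∂_3, so H_2 = 0.

H_0 = Z^2,  H_1 = Z,  H_2 = 0.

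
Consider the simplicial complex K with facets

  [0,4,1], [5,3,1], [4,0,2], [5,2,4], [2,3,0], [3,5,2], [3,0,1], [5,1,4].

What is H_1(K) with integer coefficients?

H_1 ≅ 0.

We work with the vertex ordering 0 < 1 < 2 < 3 < 4 < 5. The simplices of K, each written with vertices in increasing order, are:

  0-simplices (6): [0], [1], [2], [3], [4], [5]
  1-simplices (12): [0,1], [0,2], [0,3], [0,4], [1,3], [1,4], [1,5], [2,3], [2,4], [2,5], [3,5], [4,5]
  2-simplices (8): [0,1,3], [0,1,4], [0,2,3], [0,2,4], [1,3,5], [1,4,5], [2,3,5], [2,4,5]

Hence C_0 ≅ Z^6, C_1 ≅ Z^12, C_2 ≅ Z^8.

The boundary map ∂_1: C_1 → C_0 maps an edge to its endpoints' difference, ∂[p,q] = q − p. For instance
  ∂[0,4] = [4] − [0].
The 6×12 boundary matrix has rank 5 and Smith normal form diag(1,1,1,1,1).

∂_2: C_2 → C_1 sends each 2-simplex [p,q,r] to [q,r] − [p,r] + [p,q]. For instance
  ∂[0,1,3] = [1,3] − [0,3] + [0,1],
  ∂[2,4,5] = [4,5] − [2,5] + [2,4].
The resulting 12×8 matrix has rank 7, and its Smith normal form has invariant factors (1,1,1,1,1,1,1).

From H_k ≅ ker(∂_k) / im(∂_{k+1}) we obtain:

  H_1: rank ker ∂_1 − rank ∂_2 = (12 − 5) − 7 = 0, and the invariant factors of ∂_2 are all 1, so H_1 ≅ 0.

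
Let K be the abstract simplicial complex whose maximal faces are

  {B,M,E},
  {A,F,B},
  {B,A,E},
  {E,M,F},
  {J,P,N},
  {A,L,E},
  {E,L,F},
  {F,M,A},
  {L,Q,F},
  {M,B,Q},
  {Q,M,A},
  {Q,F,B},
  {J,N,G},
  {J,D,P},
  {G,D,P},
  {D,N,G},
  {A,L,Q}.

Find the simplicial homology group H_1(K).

H_1 = Z ⊕ Z/2Z.

K has 12 vertices, 28 edges, 17 triangles.
rank ∂_1 = 10, rank ∂_2 = 17 ⇒ b_1 = 28 − 10 − 17 = 1; ∂_2 has invariant factor(s) [2] giving torsion. So H_1 = Z ⊕ Z/2Z.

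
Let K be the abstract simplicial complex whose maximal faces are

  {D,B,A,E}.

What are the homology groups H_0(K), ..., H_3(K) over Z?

H_0 ≅ Z,  H_1 = 0,  H_2 = 0,  H_3 = 0.

Fix the vertex order A < B < D < E and write every simplex with vertices in increasing order. Then dim K = 3 and the simplices of K are:

  0-simplices (4): A, B, D, E
  1-simplices (6): AB, AD, AE, BD, BE, DE
  2-simplices (4): ABD, ABE, ADE, BDE
  3-simplices (1): ABDE

so the chain groups are C_0 ≅ Z^4, C_1 ≅ Z^6, C_2 ≅ Z^4, C_3 ≅ Z^1.

Boundary ∂_1: C_1 → C_0 is given by ∂[p,q] = [q] − [p]. For instance
  ∂BD = D − B.
The resulting 4×6 matrix has rank 3, and its Smith normal form has invariant factors (1,1,1).

Boundary ∂_2: C_2 → C_1 acts by ∂[p,q,r] = [q,r] − [p,r] + [p,q]. For instance
  ∂ADE = DE − AE + AD,
  ∂ABE = BE − AE + AB.
The 6×4 boundary matrix has rank 3 and Smith normal form diag(1,1,1).

∂_3: C_3 → C_2 sends each 3-simplex σ to the alternating sum Σ_i (−1)^i (σ with its i-th vertex removed). For instance
  ∂ABDE = BDE − ADE + ABE − ABD.
The 4×1 boundary matrix has rank 1 and Smith normal form diag(1).

Now H_k = ker ∂_k / im ∂_{k+1}, so:

  H_0: rank C_0 − rank ∂_1 = 4 − 3 = 1, and the invariant factors of ∂_1 are all 1, so H_0 ≅ Z.
  H_1: rank ker ∂_1 − rank ∂_2 = (6 − 3) − 3 = 0, and the invariant factors of ∂_2 are all 1, so H_1 ≅ 0.
  H_2: rank ker ∂_2 − rank ∂_3 = (4 − 3) − 1 = 0, and the invariant factors of ∂_3 are all 1, so H_2 ≅ 0.
  H_3: rank ker ∂_3 − rank ∂_4 = (1 − 1) − 0 = 0, and there is no ∂_4, so H_3 ≅ 0.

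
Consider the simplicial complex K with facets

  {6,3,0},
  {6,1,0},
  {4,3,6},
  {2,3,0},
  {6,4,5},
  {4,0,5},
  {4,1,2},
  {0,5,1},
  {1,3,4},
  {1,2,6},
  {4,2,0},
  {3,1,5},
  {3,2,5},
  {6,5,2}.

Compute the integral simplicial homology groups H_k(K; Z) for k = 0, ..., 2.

Order the vertices as 0 < 1 < 2 < 3 < 4 < 5 < 6. Listing each simplex with vertices in this order, K has dimension 2 with simplices:

  0-simplices (7): [0], [1], [2], [3], [4], [5], [6]
  1-simplices (21): [0,1], [0,2], [0,3], [0,4], [0,5], [0,6], [1,2], [1,3], [1,4], [1,5], [1,6], [2,3], [2,4], [2,5], [2,6], [3,4], [3,5], [3,6], [4,5], [4,6], [5,6]
  2-simplices (14): [0,1,5], [0,1,6], [0,2,3], [0,2,4], [0,3,6], [0,4,5], [1,2,4], [1,2,6], [1,3,4], [1,3,5], [2,3,5], [2,5,6], [3,4,6], [4,5,6]

giving chain groups C_0 ≅ Z^7, C_1 ≅ Z^21, C_2 ≅ Z^14.

Boundary ∂_1: C_1 → C_0 is given by ∂[p,q] = [q] − [p].
The 7×21 boundary matrix has rank 6 and Smith normal form diag(1,1,1,1,1,1).

The boundary map ∂_2: C_2 → C_1 maps a triangle to the signed sum of its edges. For instance
  ∂[1,3,5] = [3,5] − [1,5] + [1,3],
  ∂[4,5,6] = [5,6] − [4,6] + [4,5].
This gives a 21×14 integer matrix of rank 13; reducing to Smith normal form yields diagonal entries (1,1,1,1,1,1,1,1,1,1,1,1,1).

Reading off H_k = ker ∂_k / im ∂_{k+1}:

  H_0: rank C_0 − rank ∂_1 = 7 − 6 = 1, and the invariant factors of ∂_1 are all 1, so H_0 ≅ Z.
  H_1: rank ker ∂_1 − rank ∂_2 = (21 − 6) − 13 = 2, and the invariant factors of ∂_2 are all 1, so H_1 ≅ Z^2.
  H_2: rank ker ∂_2 − rank ∂_3 = (14 − 13) − 0 = 1, and there is no ∂_3, so H_2 ≅ Z.

As a check, the Euler characteristic is 7 − 21 + 14 = 0, which agrees with 1 − 2 + 1 = 0.

H_0 = Z,  H_1 = Z^2,  H_2 = Z.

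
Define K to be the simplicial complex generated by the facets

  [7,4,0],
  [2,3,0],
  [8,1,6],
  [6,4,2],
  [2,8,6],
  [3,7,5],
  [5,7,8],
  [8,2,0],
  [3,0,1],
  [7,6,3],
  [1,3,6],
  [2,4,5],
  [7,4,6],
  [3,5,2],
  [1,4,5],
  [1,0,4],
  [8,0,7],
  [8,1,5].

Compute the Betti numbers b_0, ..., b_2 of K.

b_0 = 1, b_1 = 2, b_2 = 1.

We work with the vertex ordering 0 < 1 < 2 < 3 < 4 < 5 < 6 < 7 < 8. The simplices of K, each written with vertices in increasing order, are:

  0-simplices (9): [0], [1], [2], [3], [4], [5], [6], [7], [8]
  1-simplices (27): (27 of them)
  2-simplices (18): [0,1,3], [0,1,4], [0,2,3], [0,2,8], [0,4,7], [0,7,8], [1,3,6], [1,4,5], [1,5,8], [1,6,8], [2,3,5], [2,4,5], [2,4,6], [2,6,8], [3,5,7], [3,6,7], [4,6,7], [5,7,8]

giving chain groups C_0 ≅ Z^9, C_1 ≅ Z^27, C_2 ≅ Z^18.

Boundary ∂_1: C_1 → C_0 is given by ∂[p,q] = [q] − [p].
As a 9×27 matrix over Z this has rank 8, with invariant factors (1,1,1,1,1,1,1,1).

Boundary ∂_2: C_2 → C_1 maps a triangle to the signed sum of its edges. For instance
  ∂[5,7,8] = [7,8] − [5,8] + [5,7],
  ∂[1,3,6] = [3,6] − [1,6] + [1,3].
The resulting 27×18 matrix has rank 17, and its Smith normal form has invariant factors (1,1,1,1,1,1,1,1,1,1,1,1,1,1,1,1,1).

Now H_k = ker ∂_k / im ∂_{k+1}, so:

  H_0: rank C_0 − rank ∂_1 = 9 − 8 = 1, and the invariant factors of ∂_1 are all 1, so H_0 = Z.
  H_1: rank ker ∂_1 − rank ∂_2 = (27 − 8) − 17 = 2, and the invariant factors of ∂_2 are all 1, so H_1 = Z^2.
  H_2: rank ker ∂_2 − rank ∂_3 = (18 − 17) − 0 = 1, and there is no ∂_3, so H_2 = Z.

(K is a triangulation of the torus T^2.)

Hence the Betti numbers are b_0 = 1, b_1 = 2, b_2 = 1.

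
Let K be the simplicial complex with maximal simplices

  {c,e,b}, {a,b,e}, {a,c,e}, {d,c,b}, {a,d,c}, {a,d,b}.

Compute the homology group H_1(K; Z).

Take the total order a < b < c < d < e on the vertex set. Then K (dimension 2) consists of the simplices:

  0-simplices (5): a, b, c, d, e
  1-simplices (9): ab, ac, ad, ae, bc, bd, be, cd, ce
  2-simplices (6): abd, abe, acd, ace, bcd, bce

so the chain groups are C_0 ≅ Z^5, C_1 ≅ Z^9, C_2 ≅ Z^6.

The boundary map ∂_1: C_1 → C_0 sends each edge [p,q] (with p < q) to q − p.
The resulting 5×9 matrix has rank 4, and its Smith normal form has invariant factors (1,1,1,1).

∂_2: C_2 → C_1 sends each 2-simplex [p,q,r] to [q,r] − [p,r] + [p,q]. For instance
  ∂bce = ce − be + bc,
  ∂ace = ce − ae + ac.
The resulting 9×6 matrix has rank 5, and its Smith normal form has invariant factors (1,1,1,1,1).

From H_k ≅ ker(∂_k) / im(∂_{k+1}) we obtain:

  H_1: rank ker ∂_1 − rank ∂_2 = (9 − 4) − 5 = 0, and the invariant factors of ∂_2 are all 1, so H_1 = 0.

(K is a triangulation of the 2-sphere S^2.)

H_1 = 0.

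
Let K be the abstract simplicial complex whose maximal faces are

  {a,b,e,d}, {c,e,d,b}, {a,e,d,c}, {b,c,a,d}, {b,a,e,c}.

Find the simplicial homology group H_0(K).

H_0 = Z.

K has 5 vertices, 10 edges, 10 triangles, 5 3-simplices.
rank ∂_0 = 0, rank ∂_1 = 4 ⇒ b_0 = 5 − 0 − 4 = 1; all invariant factors of ∂_1 are 1 so no torsion. So H_0 ≅ Z.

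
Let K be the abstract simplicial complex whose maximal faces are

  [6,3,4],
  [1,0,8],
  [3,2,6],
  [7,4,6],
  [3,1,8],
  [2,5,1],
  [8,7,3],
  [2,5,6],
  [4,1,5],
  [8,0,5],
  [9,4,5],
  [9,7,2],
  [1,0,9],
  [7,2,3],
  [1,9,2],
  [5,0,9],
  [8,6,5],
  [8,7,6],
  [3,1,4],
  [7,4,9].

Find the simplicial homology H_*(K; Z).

H_0 ≅ Z,  H_1 ≅ Z ⊕ Z/2Z,  H_2 = 0.

We work with the vertex ordering 0 < 1 < 2 < 3 < 4 < 5 < 6 < 7 < 8 < 9. The simplices of K, each written with vertices in increasing order, are:

  0-simplices (10): [0], [1], [2], [3], [4], [5], [6], [7], [8], [9]
  1-simplices (30): (30 of them)
  2-simplices (20): (20 of them)

giving chain groups C_0 ≅ Z^10, C_1 ≅ Z^30, C_2 ≅ Z^20.

∂_1: C_1 → C_0 maps an edge to its endpoints' difference, ∂[p,q] = q − p. For instance
  ∂[2,9] = [9] − [2].
The resulting 10×30 matrix has rank 9, and its Smith normal form has invariant factors (1,1,1,1,1,1,1,1,1).

Boundary ∂_2: C_2 → C_1 sends each 2-simplex [p,q,r] to [q,r] − [p,r] + [p,q]. For instance
  ∂[4,6,7] = [6,7] − [4,7] + [4,6],
  ∂[0,1,8] = [1,8] − [0,8] + [0,1].
The 30×20 boundary matrix has rank 20 and Smith normal form diag(1,1,1,1,1,1,1,1,1,1,1,1,1,1,1,1,1,1,1,2).

Reading off H_k = ker ∂_k / im ∂_{k+1}:

  H_0: rank C_0 − rank ∂_1 = 10 − 9 = 1, and the invariant factors of ∂_1 are all 1, so H_0 = Z.
  H_1: rank ker ∂_1 − rank ∂_2 = (30 − 9) − 20 = 1, and ∂_2 has invariant factor 2 > 1, so H_1 = Z ⊕ Z/2Z.
  H_2: rank ker ∂_2 − rank ∂_3 = (20 − 20) − 0 = 0, and there is no ∂_3, so H_2 = 0.

As a check, the Euler characteristic is 10 − 30 + 20 = 0, which agrees with 1 − 1 + 0 = 0.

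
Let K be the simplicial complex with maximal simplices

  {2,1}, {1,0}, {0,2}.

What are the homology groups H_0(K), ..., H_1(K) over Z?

Fix the vertex order 0 < 1 < 2 and write every simplex with vertices in increasing order. Then dim K = 1 and the simplices of K are:

  0-simplices (3): [0], [1], [2]
  1-simplices (3): [0,1], [0,2], [1,2]

Hence C_0 ≅ Z^3, C_1 ≅ Z^3.

The boundary map ∂_1: C_1 → C_0 maps an edge to its endpoints' difference, ∂[p,q] = q − p. For instance
  ∂[0,1] = [1] − [0].
As a 3×3 matrix over Z this has rank 2, with invariant factors (1,1).

From H_k ≅ ker(∂_k) / im(∂_{k+1}) we obtain:

  H_0: rank C_0 − rank ∂_1 = 3 − 2 = 1, and the invariant factors of ∂_1 are all 1, so H_0 = Z.
  H_1: rank ker ∂_1 − rank ∂_2 = (3 − 2) − 0 = 1, and there is no ∂_2, so H_1 = Z.

H_0 = Z,  H_1 = Z.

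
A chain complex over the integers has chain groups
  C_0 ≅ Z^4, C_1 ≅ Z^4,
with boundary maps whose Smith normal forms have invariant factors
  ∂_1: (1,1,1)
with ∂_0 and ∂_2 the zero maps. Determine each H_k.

H_0: b_0 = 4 − 0 − 3 = 1; torsion from ∂_1 factors > 1: none. So H_0 ≅ Z.
H_1: b_1 = 4 − 3 − 0 = 1; torsion from ∂_2 factors > 1: none. So H_1 ≅ Z.

H_0 ≅ Z,  H_1 ≅ Z.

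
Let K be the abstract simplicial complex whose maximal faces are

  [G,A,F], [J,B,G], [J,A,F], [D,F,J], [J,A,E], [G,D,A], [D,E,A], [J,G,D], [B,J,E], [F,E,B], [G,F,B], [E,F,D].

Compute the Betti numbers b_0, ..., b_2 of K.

b_0 = 1, b_1 = 0, b_2 = 0.

K has 7 vertices, 18 edges, 12 triangles.
rank ∂_0 = 0, rank ∂_1 = 6 ⇒ b_0 = 7 − 0 − 6 = 1; all invariant factors of ∂_1 are 1 so no torsion. So H_0 ≅ Z.
rank ∂_1 = 6, rank ∂_2 = 12 ⇒ b_1 = 18 − 6 − 12 = 0; ∂_2 has invariant factor(s) [2] giving torsion. So H_1 ≅ Z/2.
rank ∂_2 = 12, rank ∂_3 = 0 ⇒ b_2 = 12 − 12 − 0 = 0. So H_2 ≅ 0.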